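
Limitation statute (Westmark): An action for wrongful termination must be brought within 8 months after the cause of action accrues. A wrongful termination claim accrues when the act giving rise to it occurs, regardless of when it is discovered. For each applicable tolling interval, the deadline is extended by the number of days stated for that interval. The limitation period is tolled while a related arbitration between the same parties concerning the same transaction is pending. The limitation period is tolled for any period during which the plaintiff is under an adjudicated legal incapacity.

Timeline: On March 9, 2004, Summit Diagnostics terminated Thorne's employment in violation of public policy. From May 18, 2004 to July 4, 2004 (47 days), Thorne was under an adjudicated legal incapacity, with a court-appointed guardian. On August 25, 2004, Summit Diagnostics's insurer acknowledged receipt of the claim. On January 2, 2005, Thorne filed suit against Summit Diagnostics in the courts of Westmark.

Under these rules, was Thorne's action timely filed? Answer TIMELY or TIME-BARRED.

The limitation period began to run on March 9, 2004.
8 months from March 9, 2004 is November 9, 2004.
The plaintiff's legal incapacity from May 18, 2004 to July 4, 2004 tolled the period for 47 days, extending the deadline to December 26, 2004.
The other events in the timeline have no effect on the limitation period under the stated rules.
Filing on January 2, 2005 missed the December 26, 2004 deadline — the action is time-barred.

TIME-BARRED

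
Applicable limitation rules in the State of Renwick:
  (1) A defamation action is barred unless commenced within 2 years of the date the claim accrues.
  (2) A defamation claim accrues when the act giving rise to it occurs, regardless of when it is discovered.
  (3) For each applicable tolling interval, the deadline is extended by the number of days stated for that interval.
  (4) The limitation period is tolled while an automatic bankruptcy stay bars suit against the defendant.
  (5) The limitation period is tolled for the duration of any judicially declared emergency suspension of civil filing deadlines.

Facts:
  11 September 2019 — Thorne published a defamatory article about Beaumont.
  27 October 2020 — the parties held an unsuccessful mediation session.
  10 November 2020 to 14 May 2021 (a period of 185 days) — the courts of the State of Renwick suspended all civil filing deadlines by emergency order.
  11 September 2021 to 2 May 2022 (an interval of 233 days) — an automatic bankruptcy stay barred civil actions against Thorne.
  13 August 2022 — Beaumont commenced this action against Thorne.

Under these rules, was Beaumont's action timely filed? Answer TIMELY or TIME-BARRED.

The limitation period began to run on 11 September 2019.
The untolled deadline — 2 years after 11 September 2019 — is 11 September 2021.
The period was tolled for 185 days by the emergency suspension of filing deadlines (10 November 2020 to 14 May 2021), pushing the deadline to 15 March 2022.
The automatic bankruptcy stay from 11 September 2021 to 2 May 2022 tolled the period for 233 days, extending the deadline to 3 November 2022.
None of the other events listed affects the running of the period under the stated rules.
Filing on 13 August 2022 beat the 3 November 2022 deadline — the action is timely.

TIMELY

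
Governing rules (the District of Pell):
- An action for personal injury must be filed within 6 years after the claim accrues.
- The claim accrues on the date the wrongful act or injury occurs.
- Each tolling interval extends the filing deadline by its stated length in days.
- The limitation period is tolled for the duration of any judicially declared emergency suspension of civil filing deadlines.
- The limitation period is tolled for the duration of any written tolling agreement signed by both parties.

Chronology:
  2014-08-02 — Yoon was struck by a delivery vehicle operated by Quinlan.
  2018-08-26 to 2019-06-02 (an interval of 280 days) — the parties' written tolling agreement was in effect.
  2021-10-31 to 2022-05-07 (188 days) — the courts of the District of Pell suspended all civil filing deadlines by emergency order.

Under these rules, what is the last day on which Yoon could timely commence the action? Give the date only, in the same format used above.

2021-05-09

The claim accrued on 2014-08-02, when the wrongful act occurred.
Adding the 6 years base period to 2014-08-02 gives a deadline of 2020-08-02, before any tolling.
Because the written tolling agreement ran from 2018-08-26 to 2019-06-02, the deadline is extended by 280 days to 2021-05-09.
The emergency suspension of filing deadlines starting 2021-10-31 came too late — the period had run on 2021-05-09 — and so does not extend the deadline.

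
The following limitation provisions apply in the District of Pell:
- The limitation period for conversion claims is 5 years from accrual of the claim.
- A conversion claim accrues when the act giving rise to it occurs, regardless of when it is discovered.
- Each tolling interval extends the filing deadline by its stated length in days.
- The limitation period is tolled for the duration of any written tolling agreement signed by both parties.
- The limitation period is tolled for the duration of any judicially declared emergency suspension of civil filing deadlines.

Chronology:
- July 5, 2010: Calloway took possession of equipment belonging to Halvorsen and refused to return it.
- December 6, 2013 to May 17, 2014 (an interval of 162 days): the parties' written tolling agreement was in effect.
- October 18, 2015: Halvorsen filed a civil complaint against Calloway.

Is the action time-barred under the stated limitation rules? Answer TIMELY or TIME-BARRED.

The limitation period began to run on July 5, 2010.
Adding the 5 years base period to July 5, 2010 gives a deadline of July 5, 2015, before any tolling.
Because the written tolling agreement ran from December 6, 2013 to May 17, 2014, the deadline is extended by 162 days to December 14, 2015.
Filing on October 18, 2015 beat the December 14, 2015 deadline — the action is timely.

TIMELY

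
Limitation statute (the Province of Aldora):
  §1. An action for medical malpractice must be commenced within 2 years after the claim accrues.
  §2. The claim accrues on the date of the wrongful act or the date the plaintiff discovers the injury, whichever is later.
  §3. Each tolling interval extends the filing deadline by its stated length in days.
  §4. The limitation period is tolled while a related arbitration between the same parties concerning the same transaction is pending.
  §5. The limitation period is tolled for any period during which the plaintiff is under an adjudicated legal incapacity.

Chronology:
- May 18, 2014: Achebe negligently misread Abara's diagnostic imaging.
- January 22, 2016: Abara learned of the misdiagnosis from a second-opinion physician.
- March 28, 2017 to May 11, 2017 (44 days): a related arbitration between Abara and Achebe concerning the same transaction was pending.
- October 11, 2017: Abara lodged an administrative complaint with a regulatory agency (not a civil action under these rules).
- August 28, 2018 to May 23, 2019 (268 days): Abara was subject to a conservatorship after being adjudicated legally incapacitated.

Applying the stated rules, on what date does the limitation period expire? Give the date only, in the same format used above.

Taking the later of the act (May 18, 2014) and discovery (January 22, 2016), the claim accrued on January 22, 2016.
The untolled deadline — 2 years after January 22, 2016 — is January 22, 2018.
The period was tolled for 44 days by the pending related arbitration (March 28, 2017 to May 11, 2017), pushing the deadline to March 7, 2018.
The plaintiff's legal incapacity starting August 28, 2018 came too late — the period had run on March 7, 2018 — and so does not extend the deadline.
None of the other events listed affects the running of the period under the stated rules.

March 7, 2018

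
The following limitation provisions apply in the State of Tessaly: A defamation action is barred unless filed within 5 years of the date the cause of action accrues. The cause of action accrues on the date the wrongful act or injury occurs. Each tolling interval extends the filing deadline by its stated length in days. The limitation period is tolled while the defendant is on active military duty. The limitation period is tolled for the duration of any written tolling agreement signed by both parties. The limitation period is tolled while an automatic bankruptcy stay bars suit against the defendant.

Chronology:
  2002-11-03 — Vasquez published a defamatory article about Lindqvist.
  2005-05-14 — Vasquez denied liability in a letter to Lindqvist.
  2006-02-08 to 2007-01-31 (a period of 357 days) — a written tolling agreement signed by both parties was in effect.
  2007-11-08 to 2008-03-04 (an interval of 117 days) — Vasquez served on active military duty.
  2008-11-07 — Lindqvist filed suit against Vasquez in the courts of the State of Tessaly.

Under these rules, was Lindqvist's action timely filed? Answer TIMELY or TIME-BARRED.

The cause of action accrued on 2002-11-03, the date of the act.
The untolled deadline — 5 years after 2002-11-03 — is 2007-11-03.
Because the written tolling agreement ran from 2006-02-08 to 2007-01-31, the deadline is extended by 357 days to 2008-10-25.
The period was tolled for 117 days by the defendant's active military service (2007-11-08 to 2008-03-04), pushing the deadline to 2009-02-19.
Nothing else in the chronology tolls or restarts the period.
Filing on 2008-11-07 beat the 2009-02-19 deadline — the action is timely.

TIMELY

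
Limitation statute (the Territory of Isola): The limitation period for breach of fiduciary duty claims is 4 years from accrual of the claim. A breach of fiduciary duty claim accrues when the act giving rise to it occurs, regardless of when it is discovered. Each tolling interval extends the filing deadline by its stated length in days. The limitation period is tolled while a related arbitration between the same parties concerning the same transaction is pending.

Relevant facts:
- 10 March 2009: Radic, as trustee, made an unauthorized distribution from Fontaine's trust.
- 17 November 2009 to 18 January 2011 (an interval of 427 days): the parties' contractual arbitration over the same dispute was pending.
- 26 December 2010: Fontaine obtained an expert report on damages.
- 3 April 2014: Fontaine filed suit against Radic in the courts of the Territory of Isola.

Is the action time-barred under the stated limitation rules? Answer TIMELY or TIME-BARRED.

TIMELY

The claim accrued on 10 March 2009, when the wrongful act occurred.
Adding the 4 years base period to 10 March 2009 gives a deadline of 10 March 2013, before any tolling.
The period was tolled for 427 days by the pending related arbitration (17 November 2009 to 18 January 2011), pushing the deadline to 11 May 2014.
The other events in the timeline have no effect on the limitation period under the stated rules.
Filing on 3 April 2014 beat the 11 May 2014 deadline — the action is timely.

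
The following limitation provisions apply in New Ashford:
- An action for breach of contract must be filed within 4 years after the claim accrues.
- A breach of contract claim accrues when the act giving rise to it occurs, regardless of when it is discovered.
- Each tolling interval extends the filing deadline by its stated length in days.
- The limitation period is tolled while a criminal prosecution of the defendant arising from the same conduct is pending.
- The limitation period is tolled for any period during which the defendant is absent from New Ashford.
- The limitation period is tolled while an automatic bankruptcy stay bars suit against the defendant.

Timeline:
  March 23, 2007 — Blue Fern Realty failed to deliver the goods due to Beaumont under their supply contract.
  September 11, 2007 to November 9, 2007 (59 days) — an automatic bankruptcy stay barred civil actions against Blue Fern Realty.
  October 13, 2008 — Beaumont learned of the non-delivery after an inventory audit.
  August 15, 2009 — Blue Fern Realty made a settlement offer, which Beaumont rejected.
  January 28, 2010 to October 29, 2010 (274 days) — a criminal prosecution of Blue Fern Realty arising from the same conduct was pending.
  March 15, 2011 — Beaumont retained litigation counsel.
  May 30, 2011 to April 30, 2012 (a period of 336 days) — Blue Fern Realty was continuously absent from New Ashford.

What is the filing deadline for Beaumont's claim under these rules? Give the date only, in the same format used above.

January 20, 2013

Accrual is governed by the date of the act, so the period began to run on March 23, 2007; the later discovery on October 13, 2008 is irrelevant under the stated rule.
4 years from March 23, 2007 is March 23, 2011.
Because the automatic bankruptcy stay ran from September 11, 2007 to November 9, 2007, the deadline is extended by 59 days to May 21, 2011.
Because the pending criminal prosecution ran from January 28, 2010 to October 29, 2010, the deadline is extended by 274 days to February 19, 2012.
The period was tolled for 336 days by the defendant's absence from the jurisdiction (May 30, 2011 to April 30, 2012), pushing the deadline to January 20, 2013.
The other events in the timeline have no effect on the limitation period under the stated rules.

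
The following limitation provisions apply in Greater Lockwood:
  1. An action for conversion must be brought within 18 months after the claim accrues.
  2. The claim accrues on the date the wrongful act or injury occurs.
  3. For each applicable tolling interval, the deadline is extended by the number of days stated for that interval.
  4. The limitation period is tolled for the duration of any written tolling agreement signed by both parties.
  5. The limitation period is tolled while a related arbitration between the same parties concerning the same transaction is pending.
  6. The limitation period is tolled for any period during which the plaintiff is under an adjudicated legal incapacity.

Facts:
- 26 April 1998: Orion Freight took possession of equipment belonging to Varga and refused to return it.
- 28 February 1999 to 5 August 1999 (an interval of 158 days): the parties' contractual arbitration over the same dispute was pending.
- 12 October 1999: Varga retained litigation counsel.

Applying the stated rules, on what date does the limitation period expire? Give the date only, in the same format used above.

The claim accrued on 26 April 1998, when the wrongful act occurred.
18 months from 26 April 1998 is 26 October 1999.
The pending related arbitration from 28 February 1999 to 5 August 1999 tolled the period for 158 days, extending the deadline to 1 April 2000.
None of the other events listed affects the running of the period under the stated rules.

1 April 2000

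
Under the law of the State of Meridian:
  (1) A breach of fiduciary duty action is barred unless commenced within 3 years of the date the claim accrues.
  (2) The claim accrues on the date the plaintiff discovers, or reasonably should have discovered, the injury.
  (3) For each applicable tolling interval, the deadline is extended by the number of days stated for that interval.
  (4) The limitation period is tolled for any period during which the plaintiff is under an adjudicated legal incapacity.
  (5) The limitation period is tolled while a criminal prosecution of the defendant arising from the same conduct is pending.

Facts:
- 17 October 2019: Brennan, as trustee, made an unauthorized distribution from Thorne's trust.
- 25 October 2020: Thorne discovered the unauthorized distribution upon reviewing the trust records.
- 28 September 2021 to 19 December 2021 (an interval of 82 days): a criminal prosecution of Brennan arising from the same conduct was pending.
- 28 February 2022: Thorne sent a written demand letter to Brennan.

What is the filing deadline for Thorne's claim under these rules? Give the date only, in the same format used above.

The claim did not accrue until Thorne discovered the injury on 25 October 2020; the 17 October 2019 act date does not start the clock under the stated rule.
The untolled deadline — 3 years after 25 October 2020 — is 25 October 2023.
Because the pending criminal prosecution ran from 28 September 2021 to 19 December 2021, the deadline is extended by 82 days to 15 January 2024.
None of the other events listed affects the running of the period under the stated rules.

15 January 2024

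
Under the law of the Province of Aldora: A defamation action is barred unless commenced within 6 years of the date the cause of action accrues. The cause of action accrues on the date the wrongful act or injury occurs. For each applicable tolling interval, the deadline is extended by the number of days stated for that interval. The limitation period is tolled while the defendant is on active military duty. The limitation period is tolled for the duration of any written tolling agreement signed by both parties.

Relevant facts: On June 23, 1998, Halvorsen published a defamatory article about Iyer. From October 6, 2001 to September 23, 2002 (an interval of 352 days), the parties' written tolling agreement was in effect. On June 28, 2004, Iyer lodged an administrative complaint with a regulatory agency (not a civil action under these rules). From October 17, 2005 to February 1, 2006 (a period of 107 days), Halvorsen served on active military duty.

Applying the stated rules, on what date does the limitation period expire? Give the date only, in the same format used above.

June 10, 2005

The cause of action accrued on June 23, 1998, the date of the act.
6 years from June 23, 1998 is June 23, 2004.
Because the written tolling agreement ran from October 6, 2001 to September 23, 2002, the deadline is extended by 352 days to June 10, 2005.
The defendant's active military service from October 17, 2005 to February 1, 2006 began after the period had already run on June 10, 2005, so it has no tolling effect.
Nothing else in the chronology tolls or restarts the period.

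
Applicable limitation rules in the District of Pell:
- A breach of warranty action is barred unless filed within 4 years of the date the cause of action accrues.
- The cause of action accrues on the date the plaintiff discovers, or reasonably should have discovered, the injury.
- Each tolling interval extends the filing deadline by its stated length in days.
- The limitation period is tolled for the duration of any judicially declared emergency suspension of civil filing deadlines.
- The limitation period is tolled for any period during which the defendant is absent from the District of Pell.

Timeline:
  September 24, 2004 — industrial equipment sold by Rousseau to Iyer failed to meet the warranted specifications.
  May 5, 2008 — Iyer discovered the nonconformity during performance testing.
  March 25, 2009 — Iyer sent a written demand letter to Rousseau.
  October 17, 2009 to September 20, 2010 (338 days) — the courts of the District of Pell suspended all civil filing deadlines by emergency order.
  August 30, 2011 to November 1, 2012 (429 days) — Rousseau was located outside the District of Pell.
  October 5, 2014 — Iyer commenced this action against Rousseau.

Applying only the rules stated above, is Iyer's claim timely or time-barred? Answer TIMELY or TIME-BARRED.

TIME-BARRED

Accrual is tied to discovery, so the period began on May 5, 2008 rather than on September 24, 2004 when the act occurred.
4 years from May 5, 2008 is May 5, 2012.
The emergency suspension of filing deadlines from October 17, 2009 to September 20, 2010 tolled the period for 338 days, extending the deadline to April 8, 2013.
Because the defendant's absence from the jurisdiction ran from August 30, 2011 to November 1, 2012, the deadline is extended by 429 days to June 11, 2014.
None of the other events listed affects the running of the period under the stated rules.
The October 5, 2014 filing falls after the June 11, 2014 deadline; the claim is time-barred.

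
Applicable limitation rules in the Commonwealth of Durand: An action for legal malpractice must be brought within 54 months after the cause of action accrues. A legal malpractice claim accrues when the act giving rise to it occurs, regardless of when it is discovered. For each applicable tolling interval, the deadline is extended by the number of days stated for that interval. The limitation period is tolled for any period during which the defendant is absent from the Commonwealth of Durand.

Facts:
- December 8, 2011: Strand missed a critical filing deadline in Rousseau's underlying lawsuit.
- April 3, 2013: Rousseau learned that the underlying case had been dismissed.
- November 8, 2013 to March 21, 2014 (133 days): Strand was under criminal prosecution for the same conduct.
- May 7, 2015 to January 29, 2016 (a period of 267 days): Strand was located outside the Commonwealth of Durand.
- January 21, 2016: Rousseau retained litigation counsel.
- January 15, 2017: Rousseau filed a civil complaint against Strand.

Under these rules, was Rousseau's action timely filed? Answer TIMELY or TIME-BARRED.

TIMELY

The claim accrued on December 8, 2011, when the wrongful act occurred; under the stated occurrence rule the April 3, 2013 discovery does not delay accrual.
The untolled deadline — 54 months after December 8, 2011 — is June 8, 2016.
The period was tolled for 267 days by the defendant's absence from the jurisdiction (May 7, 2015 to January 29, 2016), pushing the deadline to March 2, 2017.
No stated provision tolls the period for a criminal prosecution, so the interval from November 8, 2013 to March 21, 2014 has no effect on the deadline.
None of the other events listed affects the running of the period under the stated rules.
Rousseau filed on January 15, 2017, before the March 2, 2017 deadline, so the action is timely.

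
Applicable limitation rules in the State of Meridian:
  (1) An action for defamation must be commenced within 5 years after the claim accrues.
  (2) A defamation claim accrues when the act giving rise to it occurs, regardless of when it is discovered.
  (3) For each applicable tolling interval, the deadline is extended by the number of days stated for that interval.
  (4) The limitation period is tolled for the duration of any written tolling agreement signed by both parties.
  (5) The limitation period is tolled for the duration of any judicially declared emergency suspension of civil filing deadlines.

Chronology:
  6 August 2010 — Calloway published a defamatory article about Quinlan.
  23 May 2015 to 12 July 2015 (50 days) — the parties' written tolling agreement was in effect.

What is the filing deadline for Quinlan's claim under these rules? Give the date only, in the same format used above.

The claim accrued on 6 August 2010, the date of the act.
Adding the 5 years base period to 6 August 2010 gives a deadline of 6 August 2015, before any tolling.
Because the written tolling agreement ran from 23 May 2015 to 12 July 2015, the deadline is extended by 50 days to 25 September 2015.

25 September 2015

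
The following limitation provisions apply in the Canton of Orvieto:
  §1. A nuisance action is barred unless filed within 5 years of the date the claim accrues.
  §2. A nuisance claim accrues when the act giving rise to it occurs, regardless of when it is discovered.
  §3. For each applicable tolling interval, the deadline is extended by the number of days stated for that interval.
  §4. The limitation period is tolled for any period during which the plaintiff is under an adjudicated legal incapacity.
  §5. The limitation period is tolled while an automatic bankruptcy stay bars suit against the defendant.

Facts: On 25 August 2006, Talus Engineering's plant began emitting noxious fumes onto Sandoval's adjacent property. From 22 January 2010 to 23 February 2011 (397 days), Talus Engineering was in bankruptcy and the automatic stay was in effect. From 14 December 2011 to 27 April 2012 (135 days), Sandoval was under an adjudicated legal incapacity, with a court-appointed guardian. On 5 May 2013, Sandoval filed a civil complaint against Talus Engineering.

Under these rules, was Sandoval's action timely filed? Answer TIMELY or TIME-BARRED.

TIME-BARRED

The claim accrued on 25 August 2006, the date of the act.
Adding the 5 years base period to 25 August 2006 gives a deadline of 25 August 2011, before any tolling.
The automatic bankruptcy stay from 22 January 2010 to 23 February 2011 tolled the period for 397 days, extending the deadline to 25 September 2012.
Because the plaintiff's legal incapacity ran from 14 December 2011 to 27 April 2012, the deadline is extended by 135 days to 7 February 2013.
The 5 May 2013 filing falls after the 7 February 2013 deadline; the claim is time-barred.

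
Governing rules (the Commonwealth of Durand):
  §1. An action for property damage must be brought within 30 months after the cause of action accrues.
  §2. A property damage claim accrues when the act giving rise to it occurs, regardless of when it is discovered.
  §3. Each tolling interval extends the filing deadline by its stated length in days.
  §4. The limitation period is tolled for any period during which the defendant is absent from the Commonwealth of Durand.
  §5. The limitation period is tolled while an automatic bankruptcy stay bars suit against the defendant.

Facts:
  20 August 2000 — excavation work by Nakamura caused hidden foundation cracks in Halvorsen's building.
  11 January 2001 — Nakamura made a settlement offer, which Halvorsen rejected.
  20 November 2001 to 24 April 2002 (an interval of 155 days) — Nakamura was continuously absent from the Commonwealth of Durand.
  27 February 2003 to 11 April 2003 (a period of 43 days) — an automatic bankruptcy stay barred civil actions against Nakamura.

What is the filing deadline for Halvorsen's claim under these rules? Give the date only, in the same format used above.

6 September 2003

The limitation period began to run on 20 August 2000.
Adding the 30 months base period to 20 August 2000 gives a deadline of 20 February 2003, before any tolling.
The defendant's absence from the jurisdiction from 20 November 2001 to 24 April 2002 tolled the period for 155 days, extending the deadline to 25 July 2003.
The automatic bankruptcy stay from 27 February 2003 to 11 April 2003 tolled the period for 43 days, extending the deadline to 6 September 2003.
The other events in the timeline have no effect on the limitation period under the stated rules.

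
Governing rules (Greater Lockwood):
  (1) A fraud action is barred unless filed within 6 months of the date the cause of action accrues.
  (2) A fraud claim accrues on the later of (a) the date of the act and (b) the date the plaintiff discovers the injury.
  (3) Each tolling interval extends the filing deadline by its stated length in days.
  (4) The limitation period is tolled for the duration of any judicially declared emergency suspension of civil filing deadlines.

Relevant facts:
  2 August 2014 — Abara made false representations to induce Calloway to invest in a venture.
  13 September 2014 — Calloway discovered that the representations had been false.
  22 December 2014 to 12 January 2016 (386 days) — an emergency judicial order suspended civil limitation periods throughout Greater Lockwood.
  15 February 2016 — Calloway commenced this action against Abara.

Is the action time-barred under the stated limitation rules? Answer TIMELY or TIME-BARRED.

The claim accrued on 13 September 2014 — the later of the 2 August 2014 act and the 13 September 2014 discovery.
6 months from 13 September 2014 is 13 March 2015.
The period was tolled for 386 days by the emergency suspension of filing deadlines (22 December 2014 to 12 January 2016), pushing the deadline to 2 April 2016.
Calloway filed on 15 February 2016, before the 2 April 2016 deadline, so the action is timely.

TIMELY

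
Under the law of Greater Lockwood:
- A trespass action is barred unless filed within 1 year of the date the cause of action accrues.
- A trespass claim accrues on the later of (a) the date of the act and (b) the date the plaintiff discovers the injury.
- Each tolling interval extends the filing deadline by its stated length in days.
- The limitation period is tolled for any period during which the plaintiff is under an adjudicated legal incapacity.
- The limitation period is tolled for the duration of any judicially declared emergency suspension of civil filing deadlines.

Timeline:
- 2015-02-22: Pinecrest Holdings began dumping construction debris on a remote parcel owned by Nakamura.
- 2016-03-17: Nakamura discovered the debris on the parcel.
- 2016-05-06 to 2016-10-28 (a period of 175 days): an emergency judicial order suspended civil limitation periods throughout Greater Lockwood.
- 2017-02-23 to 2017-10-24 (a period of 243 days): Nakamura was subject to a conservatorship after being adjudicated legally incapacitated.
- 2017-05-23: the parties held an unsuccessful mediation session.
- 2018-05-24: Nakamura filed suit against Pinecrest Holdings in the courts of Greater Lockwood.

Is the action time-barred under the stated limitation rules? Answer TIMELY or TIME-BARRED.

Because discovery on 2016-03-17 post-dates the 2015-02-22 act, accrual under the later-of rule falls on 2016-03-17.
1 year from 2016-03-17 is 2017-03-17.
The period was tolled for 175 days by the emergency suspension of filing deadlines (2016-05-06 to 2016-10-28), pushing the deadline to 2017-09-08.
The period was tolled for 243 days by the plaintiff's legal incapacity (2017-02-23 to 2017-10-24), pushing the deadline to 2018-05-09.
None of the other events listed affects the running of the period under the stated rules.
The 2018-05-24 filing falls after the 2018-05-09 deadline; the claim is time-barred.

TIME-BARRED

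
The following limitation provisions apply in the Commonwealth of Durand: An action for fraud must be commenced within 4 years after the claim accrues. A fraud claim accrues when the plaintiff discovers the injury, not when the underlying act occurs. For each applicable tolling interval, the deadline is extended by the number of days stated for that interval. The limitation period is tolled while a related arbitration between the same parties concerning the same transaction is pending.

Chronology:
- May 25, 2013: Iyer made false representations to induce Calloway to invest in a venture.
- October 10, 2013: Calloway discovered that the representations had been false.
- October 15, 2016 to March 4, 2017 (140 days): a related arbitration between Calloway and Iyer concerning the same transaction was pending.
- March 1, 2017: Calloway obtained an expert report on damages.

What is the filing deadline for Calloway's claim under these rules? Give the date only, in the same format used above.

February 27, 2018

The claim did not accrue until Calloway discovered the injury on October 10, 2013; the May 25, 2013 act date does not start the clock under the stated rule.
Adding the 4 years base period to October 10, 2013 gives a deadline of October 10, 2017, before any tolling.
The period was tolled for 140 days by the pending related arbitration (October 15, 2016 to March 4, 2017), pushing the deadline to February 27, 2018.
Nothing else in the chronology tolls or restarts the period.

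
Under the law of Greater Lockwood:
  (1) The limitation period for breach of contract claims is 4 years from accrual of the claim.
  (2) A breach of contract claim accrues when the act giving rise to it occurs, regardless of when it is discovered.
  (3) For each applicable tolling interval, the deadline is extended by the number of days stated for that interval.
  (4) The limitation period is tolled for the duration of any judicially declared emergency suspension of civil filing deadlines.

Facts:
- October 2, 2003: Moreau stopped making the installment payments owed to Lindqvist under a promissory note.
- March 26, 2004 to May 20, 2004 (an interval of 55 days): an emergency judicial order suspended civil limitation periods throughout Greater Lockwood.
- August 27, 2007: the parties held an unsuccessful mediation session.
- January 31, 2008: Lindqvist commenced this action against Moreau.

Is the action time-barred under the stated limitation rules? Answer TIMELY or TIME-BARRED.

The claim accrued on October 2, 2003, when the wrongful act occurred.
4 years from October 2, 2003 is October 2, 2007.
The period was tolled for 55 days by the emergency suspension of filing deadlines (March 26, 2004 to May 20, 2004), pushing the deadline to November 26, 2007.
None of the other events listed affects the running of the period under the stated rules.
Lindqvist filed on January 31, 2008, after the November 26, 2007 deadline, so the action is time-barred.

TIME-BARRED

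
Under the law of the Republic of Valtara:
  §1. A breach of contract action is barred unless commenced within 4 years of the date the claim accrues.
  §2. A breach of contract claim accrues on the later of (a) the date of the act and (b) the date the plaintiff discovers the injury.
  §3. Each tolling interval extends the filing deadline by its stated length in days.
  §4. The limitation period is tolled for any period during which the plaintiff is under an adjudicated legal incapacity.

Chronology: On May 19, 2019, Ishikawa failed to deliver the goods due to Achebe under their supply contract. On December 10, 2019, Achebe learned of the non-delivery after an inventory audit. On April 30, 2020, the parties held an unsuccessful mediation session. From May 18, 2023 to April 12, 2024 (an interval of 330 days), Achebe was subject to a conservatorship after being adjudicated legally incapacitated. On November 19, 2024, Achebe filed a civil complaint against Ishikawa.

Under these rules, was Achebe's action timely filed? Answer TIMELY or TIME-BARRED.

TIME-BARRED

Taking the later of the act (May 19, 2019) and discovery (December 10, 2019), the claim accrued on December 10, 2019.
The untolled deadline — 4 years after December 10, 2019 — is December 10, 2023.
Because the plaintiff's legal incapacity ran from May 18, 2023 to April 12, 2024, the deadline is extended by 330 days to November 4, 2024.
None of the other events listed affects the running of the period under the stated rules.
Achebe filed on November 19, 2024, after the November 4, 2024 deadline, so the action is time-barred.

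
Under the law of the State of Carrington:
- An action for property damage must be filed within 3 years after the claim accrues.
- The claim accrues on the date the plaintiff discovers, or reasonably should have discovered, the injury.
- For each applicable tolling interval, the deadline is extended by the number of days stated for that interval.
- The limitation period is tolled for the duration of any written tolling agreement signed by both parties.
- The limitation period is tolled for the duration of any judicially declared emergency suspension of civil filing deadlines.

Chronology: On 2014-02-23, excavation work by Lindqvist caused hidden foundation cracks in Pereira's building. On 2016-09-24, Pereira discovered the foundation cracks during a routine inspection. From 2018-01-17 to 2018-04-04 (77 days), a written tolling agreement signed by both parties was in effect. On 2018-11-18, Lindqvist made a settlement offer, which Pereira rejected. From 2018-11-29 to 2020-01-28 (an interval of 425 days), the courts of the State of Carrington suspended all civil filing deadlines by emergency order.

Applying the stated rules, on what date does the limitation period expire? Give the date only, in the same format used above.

2021-02-07

Accrual is tied to discovery, so the period began on 2016-09-24 rather than on 2014-02-23 when the act occurred.
The untolled deadline — 3 years after 2016-09-24 — is 2019-09-24.
The written tolling agreement from 2018-01-17 to 2018-04-04 tolled the period for 77 days, extending the deadline to 2019-12-10.
The period was tolled for 425 days by the emergency suspension of filing deadlines (2018-11-29 to 2020-01-28), pushing the deadline to 2021-02-07.
Nothing else in the chronology tolls or restarts the period.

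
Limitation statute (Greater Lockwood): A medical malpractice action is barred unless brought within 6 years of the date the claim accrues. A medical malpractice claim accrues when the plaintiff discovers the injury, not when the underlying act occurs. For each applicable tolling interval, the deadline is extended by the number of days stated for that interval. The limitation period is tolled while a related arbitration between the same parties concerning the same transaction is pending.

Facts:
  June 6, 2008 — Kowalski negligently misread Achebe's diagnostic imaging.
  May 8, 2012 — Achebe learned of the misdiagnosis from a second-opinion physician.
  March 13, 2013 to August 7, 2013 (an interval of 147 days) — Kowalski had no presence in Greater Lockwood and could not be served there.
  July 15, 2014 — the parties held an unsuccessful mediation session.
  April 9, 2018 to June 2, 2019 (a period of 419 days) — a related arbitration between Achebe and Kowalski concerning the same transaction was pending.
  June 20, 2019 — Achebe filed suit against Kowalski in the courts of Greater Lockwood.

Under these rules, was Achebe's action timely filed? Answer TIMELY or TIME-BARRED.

TIMELY

Accrual is tied to discovery, so the period began on May 8, 2012 rather than on June 6, 2008 when the act occurred.
Adding the 6 years base period to May 8, 2012 gives a deadline of May 8, 2018, before any tolling.
The pending related arbitration from April 9, 2018 to June 2, 2019 tolled the period for 419 days, extending the deadline to July 1, 2019.
No stated provision tolls the period for the defendant's absence, so the interval from March 13, 2013 to August 7, 2013 has no effect on the deadline.
Nothing else in the chronology tolls or restarts the period.
Filing on June 20, 2019 beat the July 1, 2019 deadline — the action is timely.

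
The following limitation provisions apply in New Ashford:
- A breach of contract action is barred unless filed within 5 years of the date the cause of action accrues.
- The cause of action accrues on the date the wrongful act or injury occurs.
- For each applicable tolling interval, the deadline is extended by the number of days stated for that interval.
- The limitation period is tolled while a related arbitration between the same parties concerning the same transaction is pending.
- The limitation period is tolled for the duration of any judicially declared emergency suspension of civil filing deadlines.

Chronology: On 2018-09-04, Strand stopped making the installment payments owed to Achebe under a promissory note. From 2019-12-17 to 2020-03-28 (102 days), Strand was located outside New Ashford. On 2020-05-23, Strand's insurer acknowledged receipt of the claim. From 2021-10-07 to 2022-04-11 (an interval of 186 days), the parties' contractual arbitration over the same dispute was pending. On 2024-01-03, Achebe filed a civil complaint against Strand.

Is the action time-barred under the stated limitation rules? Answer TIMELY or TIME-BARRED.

TIMELY

The claim accrued on 2018-09-04, when the wrongful act occurred.
5 years from 2018-09-04 is 2023-09-04.
Because the pending related arbitration ran from 2021-10-07 to 2022-04-11, the deadline is extended by 186 days to 2024-03-08.
Although the defendant's absence ran from 2019-12-17 to 2020-03-28, the stated rules do not make that a tolling event, so it is disregarded.
The other events in the timeline have no effect on the limitation period under the stated rules.
Achebe filed on 2024-01-03, before the 2024-03-08 deadline, so the action is timely.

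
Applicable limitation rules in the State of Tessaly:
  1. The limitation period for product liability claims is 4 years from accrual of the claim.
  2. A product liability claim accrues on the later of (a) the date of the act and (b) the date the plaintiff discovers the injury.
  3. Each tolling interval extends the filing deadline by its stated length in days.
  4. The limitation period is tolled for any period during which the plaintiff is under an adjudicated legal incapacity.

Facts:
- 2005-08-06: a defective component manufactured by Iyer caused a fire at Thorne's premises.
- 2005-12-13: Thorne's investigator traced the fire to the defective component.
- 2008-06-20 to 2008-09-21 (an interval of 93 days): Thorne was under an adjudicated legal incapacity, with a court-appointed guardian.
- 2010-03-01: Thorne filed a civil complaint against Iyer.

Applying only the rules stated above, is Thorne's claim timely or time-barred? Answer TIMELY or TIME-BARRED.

The claim accrued on 2005-12-13 — the later of the 2005-08-06 act and the 2005-12-13 discovery.
The untolled deadline — 4 years after 2005-12-13 — is 2009-12-13.
The plaintiff's legal incapacity from 2008-06-20 to 2008-09-21 tolled the period for 93 days, extending the deadline to 2010-03-16.
Thorne filed on 2010-03-01, before the 2010-03-16 deadline, so the action is timely.

TIMELY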